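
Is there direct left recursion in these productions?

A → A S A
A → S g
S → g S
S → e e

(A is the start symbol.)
Direct left recursion occurs when N → N α for some non-terminal N (the right-hand side begins with the left-hand side itself).

A → A S A: LEFT RECURSIVE (starts with A)
A → S g: starts with S
S → g S: starts with g
S → e e: starts with e

The grammar has direct left recursion on: A.

Answer: Yes, A is left-recursive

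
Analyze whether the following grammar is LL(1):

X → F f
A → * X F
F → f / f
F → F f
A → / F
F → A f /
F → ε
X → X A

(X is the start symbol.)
No. Predict set conflict for X: { '*', '/', 'f' }

A grammar is LL(1) if for each non-terminal N with multiple productions, the predict sets of those productions are pairwise disjoint, where PREDICT(N → α) = (FIRST(α) \ {ε}) ∪ (FOLLOW(N) if α ⇒* ε).

Relevant sets:
  FIRST(F) = { '*', '/', 'f', ε }
  FIRST(X) = { '*', '/', 'f' }
  FIRST(A) = { '*', '/' }
  FOLLOW(F) = { $, '*', '/', 'f' }

For X:
  PREDICT(X → F f) = { '*', '/', 'f' }
  PREDICT(X → X A) = { '*', '/', 'f' }
For A:
  PREDICT(A → '*' X F) = { '*' }
  PREDICT(A → '/' F) = { '/' }
For F:
  PREDICT(F → f '/' f) = { 'f' }
  PREDICT(F → F f) = { '*', '/', 'f' }
  PREDICT(F → A f '/') = { '*', '/' }
  PREDICT(F → ε) = { $, '*', '/', 'f' }

Conflict found: Predict set conflict for X: { '*', '/', 'f' }
The grammar is NOT LL(1).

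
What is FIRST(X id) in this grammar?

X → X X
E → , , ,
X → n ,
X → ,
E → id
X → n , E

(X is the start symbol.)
{ ',', 'n' }

FIRST sets of the non-terminals involved (from the grammar, by fixed-point iteration):
  FIRST(X) = { ',', 'n' }

To compute FIRST(X id), process the symbols left to right:
Symbol X is a non-terminal. Add FIRST(X) \ {ε} = { ',', 'n' }
X is not nullable (ε ∉ FIRST(X)), so stop here.
FIRST(X id) = { ',', 'n' }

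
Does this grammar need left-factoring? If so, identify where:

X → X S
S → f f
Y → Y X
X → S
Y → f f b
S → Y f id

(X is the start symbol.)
No, left-factoring is not needed

Left-factoring is needed when two productions for the same non-terminal
share a common prefix on the right-hand side.

Productions for X:
  X → X S
  X → S
Productions for S:
  S → f f
  S → Y f id
Productions for Y:
  Y → Y X
  Y → f f b

No common prefixes found.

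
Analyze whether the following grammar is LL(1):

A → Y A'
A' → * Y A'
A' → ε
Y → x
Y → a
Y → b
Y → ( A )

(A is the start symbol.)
A grammar is LL(1) if for each non-terminal N with multiple productions, the predict sets of those productions are pairwise disjoint, where PREDICT(N → α) = (FIRST(α) \ {ε}) ∪ (FOLLOW(N) if α ⇒* ε).

Relevant sets:
  FOLLOW(A') = { $, ')' }

For A':
  PREDICT(A' → '*' Y A') = { '*' }
  PREDICT(A' → ε) = { $, ')' }
For Y:
  PREDICT(Y → x) = { 'x' }
  PREDICT(Y → a) = { 'a' }
  PREDICT(Y → b) = { 'b' }
  PREDICT(Y → '(' A ')') = { '(' }
A has a single production, so nothing to check there.

All predict sets are disjoint. The grammar IS LL(1).

Answer: Yes, the grammar is LL(1).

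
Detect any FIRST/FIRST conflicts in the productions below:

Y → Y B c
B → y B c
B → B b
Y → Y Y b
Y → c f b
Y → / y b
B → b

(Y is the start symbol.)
FIRST sets of the non-terminals at (or reachable through a nullable prefix from) the front of some alternative:
  FIRST(Y) = { '/', 'c' }
  FIRST(B) = { 'b', 'y' }

Productions for Y:
  Y → Y B c: FIRST = { '/', 'c' }
  Y → Y Y b: FIRST = { '/', 'c' }
  Y → c f b: FIRST = { 'c' }
  Y → / y b: FIRST = { '/' }
Productions for B:
  B → y B c: FIRST = { 'y' }
  B → B b: FIRST = { 'b', 'y' }
  B → b: FIRST = { 'b' }

Conflict for Y: Y → Y B c and Y → Y Y b
  Overlap: { '/', 'c' }
Conflict for Y: Y → Y B c and Y → c f b
  Overlap: { 'c' }
Conflict for Y: Y → Y B c and Y → / y b
  Overlap: { '/' }
Conflict for Y: Y → Y Y b and Y → c f b
  Overlap: { 'c' }
Conflict for Y: Y → Y Y b and Y → / y b
  Overlap: { '/' }
Conflict for B: B → y B c and B → B b
  Overlap: { 'y' }
Conflict for B: B → B b and B → b
  Overlap: { 'b' }

Answer: Yes. Y → Y B c / Y → Y Y b on { '/', 'c' }; Y → Y B c / Y → c f b on { 'c' }; Y → Y B c / Y → '/' y b on { '/' }; Y → Y Y b / Y → c f b on { 'c' }; Y → Y Y b / Y → '/' y b on { '/' }; B → y B c / B → B b on { 'y' }; B → B b / B → b on { 'b' }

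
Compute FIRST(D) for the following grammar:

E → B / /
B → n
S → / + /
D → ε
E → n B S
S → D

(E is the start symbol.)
{ ε }

From D → ε:
  - ε-production, so ε ∈ FIRST(D)

Collecting: FIRST(D) = { ε }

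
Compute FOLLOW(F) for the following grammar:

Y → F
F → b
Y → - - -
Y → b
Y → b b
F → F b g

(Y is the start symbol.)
{ $, 'b' }

In Y → F: F is at the end, add FOLLOW(Y)
In F → F b g: F is followed by b g, add FIRST(b g) \ {ε} = { 'b' }

The FOLLOW sets referred to above (computed the same way, to a fixed point):
  FOLLOW(Y) = { $ }

Taking the union: FOLLOW(F) = { $, 'b' }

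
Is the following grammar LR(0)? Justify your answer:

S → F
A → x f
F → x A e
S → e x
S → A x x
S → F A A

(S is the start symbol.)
No. Shift-reduce conflict between [S → F .] and [A → . x f]

Augment with S' → S and build the canonical LR(0) collection (I0 = CLOSURE({[S' → . S]}), then GOTO on every symbol after a dot until no new states appear). It has 15 states:
  I0: { [A → . x f], [F → . x A e], [S → . A x x], [S → . F A A], [S → . F], [S → . e x], [S' → . S] }  — shift
  I1: { [S → A . x x] }  — shift
  I2: { [A → . x f], [S → F . A A], [S → F .] }  — shift, reduce
  I3: { [S' → S .] }  — accept
  I4: { [S → e . x] }  — shift
  I5: { [A → . x f], [A → x . f], [F → x . A e] }  — shift
  I6: { [F → x A . e] }  — shift
  I7: { [A → x f .] }  — reduce
  I8: { [A → x . f] }  — shift
  I9: { [F → x A e .] }  — reduce
  I10: { [S → e x .] }  — reduce
  I11: { [A → . x f], [S → F A . A] }  — shift
  I12: { [S → F A A .] }  — reduce
  I13: { [S → A x . x] }  — shift
  I14: { [S → A x x .] }  — reduce

Conflict in state I2:
  Shift-reduce conflict between [S → F .] and [A → . x f]
So the grammar is NOT LR(0).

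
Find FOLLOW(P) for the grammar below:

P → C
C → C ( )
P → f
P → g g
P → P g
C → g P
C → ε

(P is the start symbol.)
{ $, '(', 'g' }

To compute FOLLOW(P), find every occurrence of P on a right-hand side N → α P β: add FIRST(β) \ {ε}, and if β is empty or nullable also add FOLLOW(N). Iterate to a fixed point.

P is the start symbol, so $ ∈ FOLLOW(P).
In P → P g: P is followed by g, add FIRST(g) \ {ε} = { 'g' }
In C → g P: P is at the end, add FOLLOW(C)

The FOLLOW sets referred to above (computed the same way, to a fixed point):
  FOLLOW(C) = { $, '(', 'g' }

Taking the union: FOLLOW(P) = { $, '(', 'g' }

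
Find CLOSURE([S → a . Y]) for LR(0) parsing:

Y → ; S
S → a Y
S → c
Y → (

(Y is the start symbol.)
{ [S → a . Y], [Y → . (], [Y → . ; S] }

To compute CLOSURE, for each item [A → α.Bβ] where B is a non-terminal, add [B → .γ] for all productions B → γ; repeat for the newly added items until nothing changes.

Start with: [S → a . Y]
  [S → a . Y] has the dot before Y: add [Y → . ; S], [Y → . (]
No further items can be added.

CLOSURE = { [S → a . Y], [Y → . (], [Y → . ; S] }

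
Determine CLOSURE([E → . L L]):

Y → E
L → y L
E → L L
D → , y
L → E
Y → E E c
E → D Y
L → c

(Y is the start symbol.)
To compute CLOSURE, for each item [A → α.Bβ] where B is a non-terminal, add [B → .γ] for all productions B → γ; repeat for the newly added items until nothing changes.

Start with: [E → . L L]
  [E → . L L] has the dot before L: add [L → . y L], [L → . E], [L → . c]
  [L → . E] has the dot before E: add [E → . D Y]
  [E → . D Y] has the dot before D: add [D → . , y]
No further items can be added.

CLOSURE = { [D → . , y], [E → . D Y], [E → . L L], [L → . E], [L → . c], [L → . y L] }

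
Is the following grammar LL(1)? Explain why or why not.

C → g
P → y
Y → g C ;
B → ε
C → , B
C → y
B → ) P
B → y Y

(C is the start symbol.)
Yes, the grammar is LL(1).

A grammar is LL(1) if for each non-terminal N with multiple productions, the predict sets of those productions are pairwise disjoint, where PREDICT(N → α) = (FIRST(α) \ {ε}) ∪ (FOLLOW(N) if α ⇒* ε).

Relevant sets:
  FOLLOW(B) = { $, ';' }

For C:
  PREDICT(C → g) = { 'g' }
  PREDICT(C → ',' B) = { ',' }
  PREDICT(C → y) = { 'y' }
For B:
  PREDICT(B → ε) = { $, ';' }
  PREDICT(B → ')' P) = { ')' }
  PREDICT(B → y Y) = { 'y' }
P, Y have a single production, so nothing to check there.

All predict sets are disjoint. The grammar IS LL(1).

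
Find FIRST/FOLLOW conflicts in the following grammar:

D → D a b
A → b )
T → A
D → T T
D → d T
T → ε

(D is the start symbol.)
A FIRST/FOLLOW conflict occurs when a non-terminal N has a nullable alternative N → β (β ⇒* ε) and another alternative N → α with FIRST(α) ∩ FOLLOW(N) ≠ ∅: on such a lookahead the parser cannot decide between expanding α and letting N vanish via β.

Nullable non-terminals: D, T.
FIRST sets used below: FIRST(D) = { 'a', 'b', 'd', ε }, FIRST(T) = { 'b', ε }, FIRST(A) = { 'b' }

D: nullable alternative(s) D → T T; FOLLOW(D) = { $, 'a' }
  D → D a b: FIRST \ {ε} = { 'a', 'b', 'd' } — overlaps FOLLOW(D) on { 'a' }: CONFLICT
  D → T T: FIRST \ {ε} = { 'b' } — this is the only nullable alternative, skip
  D → d T: FIRST \ {ε} = { 'd' } — disjoint from FOLLOW(D)

T: nullable alternative(s) T → ε; FOLLOW(T) = { $, 'a', 'b' }
  T → A: FIRST \ {ε} = { 'b' } — overlaps FOLLOW(T) on { 'b' }: CONFLICT
  T → ε: FIRST \ {ε} = { } — this is the only nullable alternative, skip

A has no nullable alternative, so no FIRST/FOLLOW check is needed there.

So the grammar has 2 FIRST/FOLLOW conflicts (marked CONFLICT above).

Answer: Yes. D → D a b with FOLLOW(D) on { 'a' }; T → A with FOLLOW(T) on { 'b' }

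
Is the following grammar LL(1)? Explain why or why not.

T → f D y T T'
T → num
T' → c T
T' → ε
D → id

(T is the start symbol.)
No. Predict set conflict for T': { 'c' }

A grammar is LL(1) if for each non-terminal N with multiple productions, the predict sets of those productions are pairwise disjoint, where PREDICT(N → α) = (FIRST(α) \ {ε}) ∪ (FOLLOW(N) if α ⇒* ε).

Relevant sets:
  FOLLOW(T') = { $, 'c' }

For T:
  PREDICT(T → f D y T T') = { 'f' }
  PREDICT(T → num) = { 'num' }
For T':
  PREDICT(T' → c T) = { 'c' }
  PREDICT(T' → ε) = { $, 'c' }
D has a single production, so nothing to check there.

Conflict found: Predict set conflict for T': { 'c' }
The grammar is NOT LL(1).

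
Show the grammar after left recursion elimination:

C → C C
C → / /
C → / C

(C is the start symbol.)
C → / / C'
C → / C C'
C' → C C'
C' → ε

C is directly left-recursive. The standard transformation for
  A → A α₁ | ... | A α_m | β₁ | ... | β_n
is
  A  → β₁ A' | ... | β_n A'
  A' → α₁ A' | ... | α_m A' | ε

C → / / becomes C → / / C'
C → / C becomes C → / C C'
C → C C becomes C' → C C'
Add C' → ε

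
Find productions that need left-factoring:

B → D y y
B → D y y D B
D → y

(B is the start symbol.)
Left-factoring is needed when two productions for the same non-terminal
share a common prefix on the right-hand side.

Productions for B:
  B → D y y
  B → D y y D B

Found common prefix 'D y y' in productions for B

Answer: Yes, B has productions with common prefix 'D y y'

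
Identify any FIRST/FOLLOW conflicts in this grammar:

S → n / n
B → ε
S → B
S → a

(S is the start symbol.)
No FIRST/FOLLOW conflicts.

A FIRST/FOLLOW conflict occurs when a non-terminal N has a nullable alternative N → β (β ⇒* ε) and another alternative N → α with FIRST(α) ∩ FOLLOW(N) ≠ ∅: on such a lookahead the parser cannot decide between expanding α and letting N vanish via β.

Nullable non-terminals: B, S.
FIRST sets used below: FIRST(B) = { ε }
B has a nullable alternative but only one production, so nothing to check.

S: nullable alternative(s) S → B; FOLLOW(S) = { $ }
  S → n / n: FIRST \ {ε} = { 'n' } — disjoint from FOLLOW(S)
  S → B: FIRST \ {ε} = { } — this is the only nullable alternative, skip
  S → a: FIRST \ {ε} = { 'a' } — disjoint from FOLLOW(S)

No FIRST/FOLLOW conflicts found.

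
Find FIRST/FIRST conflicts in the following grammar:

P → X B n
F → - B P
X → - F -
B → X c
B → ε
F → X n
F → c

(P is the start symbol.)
A FIRST/FIRST conflict occurs when two productions N → α and N → β for the same non-terminal have FIRST(α) ∩ FIRST(β) ≠ ∅ (with ε ∈ FIRST of a nullable right-hand side, so two nullable alternatives also conflict).

FIRST sets of the non-terminals at (or reachable through a nullable prefix from) the front of some alternative:
  FIRST(X) = { '-' }

Productions for F:
  F → - B P: FIRST = { '-' }
  F → X n: FIRST = { '-' }
  F → c: FIRST = { 'c' }
Productions for B:
  B → X c: FIRST = { '-' }
  B → ε: FIRST = { ε }
P, X have only one production, so no FIRST/FIRST conflict is possible there.

Conflict for F: F → - B P and F → X n
  Overlap: { '-' }

Answer: Yes. F → '-' B P / F → X n on { '-' }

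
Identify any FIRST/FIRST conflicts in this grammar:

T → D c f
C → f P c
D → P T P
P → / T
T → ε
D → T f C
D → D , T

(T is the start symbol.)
A FIRST/FIRST conflict occurs when two productions N → α and N → β for the same non-terminal have FIRST(α) ∩ FIRST(β) ≠ ∅ (with ε ∈ FIRST of a nullable right-hand side, so two nullable alternatives also conflict).

FIRST sets of the non-terminals at (or reachable through a nullable prefix from) the front of some alternative:
  FIRST(D) = { '/', 'f' }
  FIRST(P) = { '/' }
  FIRST(T) = { '/', 'f', ε }

Productions for T:
  T → D c f: FIRST = { '/', 'f' }
  T → ε: FIRST = { ε }
Productions for D:
  D → P T P: FIRST = { '/' }
  D → T f C: FIRST = { '/', 'f' }
  D → D , T: FIRST = { '/', 'f' }
C, P have only one production, so no FIRST/FIRST conflict is possible there.

Conflict for D: D → P T P and D → T f C
  Overlap: { '/' }
Conflict for D: D → P T P and D → D , T
  Overlap: { '/' }
Conflict for D: D → T f C and D → D , T
  Overlap: { '/', 'f' }

Answer: Yes. D → P T P / D → T f C on { '/' }; D → P T P / D → D ',' T on { '/' }; D → T f C / D → D ',' T on { '/', 'f' }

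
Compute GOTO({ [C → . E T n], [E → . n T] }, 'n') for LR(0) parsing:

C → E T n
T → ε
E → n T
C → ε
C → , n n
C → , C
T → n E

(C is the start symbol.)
GOTO(I, 'n') = CLOSURE({ [A → αX.β] : [A → α.Xβ] ∈ I, X = 'n' })

Items with dot before 'n', with the dot advanced:
  [E → . n T] → [E → n . T]
Closure of the advanced items:
  [E → n . T] has the dot before T: add [T → .], [T → . n E]

GOTO = { [E → n . T], [T → . n E], [T → .] }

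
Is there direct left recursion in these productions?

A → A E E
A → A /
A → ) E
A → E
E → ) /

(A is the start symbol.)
Yes, A is left-recursive

A → A E E: LEFT RECURSIVE (starts with A)
A → A /: LEFT RECURSIVE (starts with A)
A → ) E: starts with ')'
A → E: starts with E
E → ) /: starts with ')'

The grammar has direct left recursion on: A.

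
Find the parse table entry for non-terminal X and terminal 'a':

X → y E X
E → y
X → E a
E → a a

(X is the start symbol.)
X → E a

To find M[X, 'a'], we find productions for X where 'a' is in the predict set (PREDICT(N → α) = (FIRST(α) \ {ε}) ∪ (FOLLOW(N) if α ⇒* ε)).

Relevant sets:
  FIRST(E) = { 'a', 'y' }

X → y E X: PREDICT = { 'y' }
X → E a: PREDICT = { 'a', 'y' }
  'a' is in predict set, so this production goes in M[X, 'a']

M[X, 'a'] = X → E a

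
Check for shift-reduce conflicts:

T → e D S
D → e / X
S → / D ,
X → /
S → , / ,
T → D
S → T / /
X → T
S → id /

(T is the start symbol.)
A shift-reduce conflict occurs when an LR(0) state has both:
  - a complete (reduce) item [A → α .] (dot at the end), and
  - a shift item [B → β . c γ] (dot before a terminal).

Augment with T' → T and build the canonical LR(0) collection (I0 = CLOSURE({[T' → . T]}), then GOTO on every symbol after a dot until no new states appear). It has 22 states:
  I0: { [D → . e / X], [T → . D], [T → . e D S], [T' → . T] }  — shift
  I1: { [T → D .] }  — reduce
  I2: { [T' → T .] }  — accept
  I3: { [D → . e / X], [D → e . / X], [T → e . D S] }  — shift
  I4: { [D → . e / X], [D → e / . X], [T → . D], [T → . e D S], [X → . /], [X → . T] }  — shift
  I5: { [D → . e / X], [S → . , / ,], [S → . / D ,], [S → . T / /], [S → . id /], [T → . D], [T → . e D S], [T → e D . S] }  — shift
  I6: { [D → e . / X] }  — shift
  I7: { [S → , . / ,] }  — shift
  I8: { [D → . e / X], [S → / . D ,] }  — shift
  I9: { [T → e D S .] }  — reduce
  I10: { [S → T . / /] }  — shift
  I11: { [S → id . /] }  — shift
  I12: { [S → id / .] }  — reduce
  I13: { [S → T / . /] }  — shift
  I14: { [S → T / / .] }  — reduce
  I15: { [S → / D . ,] }  — shift
  I16: { [S → / D , .] }  — reduce
  I17: { [S → , / . ,] }  — shift
  I18: { [S → , / , .] }  — reduce
  I19: { [X → / .] }  — reduce
  I20: { [X → T .] }  — reduce
  I21: { [D → e / X .] }  — reduce

No state contains both a complete item and a shift item.

Answer: No shift-reduce conflicts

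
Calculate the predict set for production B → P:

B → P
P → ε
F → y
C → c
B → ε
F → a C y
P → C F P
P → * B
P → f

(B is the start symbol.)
{ $, '*', 'c', 'f' }

PREDICT(B → P) = (FIRST(RHS) \ {ε}) ∪ (FOLLOW(B) if ε ∈ FIRST(RHS), i.e. RHS ⇒* ε)
FIRST(P) = { '*', 'c', 'f', ε }
FIRST(P) = { '*', 'c', 'f', ε }
ε ∈ FIRST(P) (the right-hand side is nullable), so add FOLLOW(B) = { $ }
PREDICT(B → P) = { $, '*', 'c', 'f' }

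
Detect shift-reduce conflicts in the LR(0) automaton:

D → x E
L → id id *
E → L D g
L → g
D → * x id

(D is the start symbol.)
Augment with D' → D and build the canonical LR(0) collection (I0 = CLOSURE({[D' → . D]}), then GOTO on every symbol after a dot until no new states appear). It has 14 states:
  I0: { [D → . * x id], [D → . x E], [D' → . D] }  — shift
  I1: { [D → * . x id] }  — shift
  I2: { [D' → D .] }  — accept
  I3: { [D → x . E], [E → . L D g], [L → . g], [L → . id id *] }  — shift
  I4: { [D → x E .] }  — reduce
  I5: { [D → . * x id], [D → . x E], [E → L . D g] }  — shift
  I6: { [L → g .] }  — reduce
  I7: { [L → id . id *] }  — shift
  I8: { [L → id id . *] }  — shift
  I9: { [L → id id * .] }  — reduce
  I10: { [E → L D . g] }  — shift
  I11: { [E → L D g .] }  — reduce
  I12: { [D → * x . id] }  — shift
  I13: { [D → * x id .] }  — reduce

No state contains both a complete item and a shift item.

Answer: No shift-reduce conflicts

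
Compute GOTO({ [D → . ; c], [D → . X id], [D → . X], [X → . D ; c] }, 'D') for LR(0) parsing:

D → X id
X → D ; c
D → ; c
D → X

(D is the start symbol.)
GOTO(I, 'D') = CLOSURE({ [A → αX.β] : [A → α.Xβ] ∈ I, X = 'D' })

Items with dot before 'D', with the dot advanced:
  [X → . D ; c] → [X → D . ; c]
Closure adds nothing (no advanced item has the dot before a non-terminal).

GOTO = { [X → D . ; c] }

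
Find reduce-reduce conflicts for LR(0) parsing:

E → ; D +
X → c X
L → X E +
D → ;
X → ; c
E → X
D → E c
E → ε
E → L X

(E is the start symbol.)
Augment with E' → E and build the canonical LR(0) collection (I0 = CLOSURE({[E' → . E]}), then GOTO on every symbol after a dot until no new states appear). It has 18 states:
  I0: { [E → . ; D +], [E → . L X], [E → . X], [E → .], [E' → . E], [L → . X E +], [X → . ; c], [X → . c X] }  — shift, reduce
  I1: { [D → . ;], [D → . E c], [E → . ; D +], [E → . L X], [E → . X], [E → .], [E → ; . D +], [L → . X E +], [X → . ; c], [X → . c X], [X → ; . c] }  — shift, reduce
  I2: { [E' → E .] }  — accept
  I3: { [E → L . X], [X → . ; c], [X → . c X] }  — shift
  I4: { [E → . ; D +], [E → . L X], [E → . X], [E → .], [E → X .], [L → . X E +], [L → X . E +], [X → . ; c], [X → . c X] }  — shift, 2 reduces
  I5: { [X → . ; c], [X → . c X], [X → c . X] }  — shift
  I6: { [X → ; . c] }  — shift
  I7: { [X → c X .] }  — reduce
  I8: { [X → ; c .] }  — reduce
  I9: { [L → X E . +] }  — shift
  I10: { [L → X E + .] }  — reduce
  I11: { [E → L X .] }  — reduce
  I12: { [D → . ;], [D → . E c], [D → ; .], [E → . ; D +], [E → . L X], [E → . X], [E → .], [E → ; . D +], [L → . X E +], [X → . ; c], [X → . c X], [X → ; . c] }  — shift, 2 reduces
  I13: { [E → ; D . +] }  — shift
  I14: { [D → E . c] }  — shift
  I15: { [X → . ; c], [X → . c X], [X → ; c .], [X → c . X] }  — shift, reduce
  I16: { [D → E c .] }  — reduce
  I17: { [E → ; D + .] }  — reduce

I4 contains complete items [E → .], [E → X .] — reduce-reduce conflict.
I12 contains complete items [D → ; .], [E → .] — reduce-reduce conflict.

Answer: Yes — I4: [E → .] vs [E → X .]; I12: [D → ; .] vs [E → .]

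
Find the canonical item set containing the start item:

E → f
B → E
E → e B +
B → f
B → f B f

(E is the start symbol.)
First, augment the grammar with E' → E
I₀ = CLOSURE({ [E' → . E] }):
  [E' → . E] has the dot before E: add [E → . f], [E → . e B +]
No further items can be added.

I₀ = { [E → . e B +], [E → . f], [E' → . E] }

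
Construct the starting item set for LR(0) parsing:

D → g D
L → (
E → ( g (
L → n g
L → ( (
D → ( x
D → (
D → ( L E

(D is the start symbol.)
{ [D → . ( L E], [D → . ( x], [D → . (], [D → . g D], [D' → . D] }

First, augment the grammar with D' → D
I₀ = CLOSURE({ [D' → . D] }):
  [D' → . D] has the dot before D: add [D → . g D], [D → . ( x], [D → . (], [D → . ( L E]
No further items can be added.

I₀ = { [D → . ( L E], [D → . ( x], [D → . (], [D → . g D], [D' → . D] }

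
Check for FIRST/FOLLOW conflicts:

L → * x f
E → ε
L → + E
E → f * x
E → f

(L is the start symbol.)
No FIRST/FOLLOW conflicts.

A FIRST/FOLLOW conflict occurs when a non-terminal N has a nullable alternative N → β (β ⇒* ε) and another alternative N → α with FIRST(α) ∩ FOLLOW(N) ≠ ∅: on such a lookahead the parser cannot decide between expanding α and letting N vanish via β.

Nullable non-terminals: E.

E: nullable alternative(s) E → ε; FOLLOW(E) = { $ }
  E → ε: FIRST \ {ε} = { } — this is the only nullable alternative, skip
  E → f * x: FIRST \ {ε} = { 'f' } — disjoint from FOLLOW(E)
  E → f: FIRST \ {ε} = { 'f' } — disjoint from FOLLOW(E)

L has no nullable alternative, so no FIRST/FOLLOW check is needed there.

No FIRST/FOLLOW conflicts found.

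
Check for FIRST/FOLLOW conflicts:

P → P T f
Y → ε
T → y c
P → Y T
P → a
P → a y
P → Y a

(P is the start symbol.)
No FIRST/FOLLOW conflicts.

A FIRST/FOLLOW conflict occurs when a non-terminal N has a nullable alternative N → β (β ⇒* ε) and another alternative N → α with FIRST(α) ∩ FOLLOW(N) ≠ ∅: on such a lookahead the parser cannot decide between expanding α and letting N vanish via β.

Nullable non-terminals: Y.
Y has a nullable alternative but only one production, so nothing to check.

P, T have no nullable alternative, so no FIRST/FOLLOW check is needed there.

No FIRST/FOLLOW conflicts found.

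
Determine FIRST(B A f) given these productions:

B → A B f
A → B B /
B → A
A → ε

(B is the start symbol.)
FIRST sets of the non-terminals involved (from the grammar, by fixed-point iteration):
  FIRST(B) = { '/', 'f', ε }
  FIRST(A) = { '/', 'f', ε }

To compute FIRST(B A f), process the symbols left to right:
Symbol B is a non-terminal. Add FIRST(B) \ {ε} = { '/', 'f' }
B is nullable (ε ∈ FIRST(B)), continue to the next symbol.
Symbol A is a non-terminal. Add FIRST(A) \ {ε} = { '/', 'f' }
A is nullable (ε ∈ FIRST(A)), continue to the next symbol.
Symbol f is a terminal. Add 'f' and stop.
FIRST(B A f) = { '/', 'f' }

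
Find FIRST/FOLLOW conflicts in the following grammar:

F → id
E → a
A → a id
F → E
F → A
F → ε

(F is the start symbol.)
A FIRST/FOLLOW conflict occurs when a non-terminal N has a nullable alternative N → β (β ⇒* ε) and another alternative N → α with FIRST(α) ∩ FOLLOW(N) ≠ ∅: on such a lookahead the parser cannot decide between expanding α and letting N vanish via β.

Nullable non-terminals: F.
FIRST sets used below: FIRST(E) = { 'a' }, FIRST(A) = { 'a' }

F: nullable alternative(s) F → ε; FOLLOW(F) = { $ }
  F → id: FIRST \ {ε} = { 'id' } — disjoint from FOLLOW(F)
  F → E: FIRST \ {ε} = { 'a' } — disjoint from FOLLOW(F)
  F → A: FIRST \ {ε} = { 'a' } — disjoint from FOLLOW(F)
  F → ε: FIRST \ {ε} = { } — this is the only nullable alternative, skip

A, E have no nullable alternative, so no FIRST/FOLLOW check is needed there.

No FIRST/FOLLOW conflicts found.

Answer: No FIRST/FOLLOW conflicts.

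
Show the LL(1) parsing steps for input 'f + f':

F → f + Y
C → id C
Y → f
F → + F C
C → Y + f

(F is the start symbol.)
LL(1) parsing maintains a stack (initially the start symbol over $) and the input. At each step: if the stack top is a terminal, match it against the current input token; if it is a non-terminal N, replace it with the RHS of M[N, lookahead] (the unique production whose predict set contains the lookahead).

Stack is shown with the top on the left.

Stack    Input    Action
------------------------
F $      f + f $  output F → f + Y
f + Y $  f + f $  match 'f'
+ Y $    + f $    match '+'
Y $      f $      output Y → f
f $      f $      match 'f'
$        $        accept

The string is accepted.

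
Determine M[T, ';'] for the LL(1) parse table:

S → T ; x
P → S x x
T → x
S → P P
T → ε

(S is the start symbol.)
To find M[T, ';'], we find productions for T where ';' is in the predict set (PREDICT(N → α) = (FIRST(α) \ {ε}) ∪ (FOLLOW(N) if α ⇒* ε)).

Relevant sets:
  FOLLOW(T) = { ';' }

T → x: PREDICT = { 'x' }
T → ε: PREDICT = { ';' }
  ';' is in predict set, so this production goes in M[T, ';']

M[T, ';'] = T → ε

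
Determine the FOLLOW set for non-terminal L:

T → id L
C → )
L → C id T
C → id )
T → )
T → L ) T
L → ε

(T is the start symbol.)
{ $, ')' }

To compute FOLLOW(L), find every occurrence of L on a right-hand side N → α L β: add FIRST(β) \ {ε}, and if β is empty or nullable also add FOLLOW(N). Iterate to a fixed point.

In T → id L: L is at the end, add FOLLOW(T)
In T → L ) T: L is followed by ')' T, add FIRST(')' T) \ {ε} = { ')' }

The FOLLOW sets referred to above (computed the same way, to a fixed point):
  FOLLOW(T) = { $, ')' }

Taking the union: FOLLOW(L) = { $, ')' }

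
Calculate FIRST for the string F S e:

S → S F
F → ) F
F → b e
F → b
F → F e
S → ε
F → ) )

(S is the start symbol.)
FIRST sets of the non-terminals involved (from the grammar, by fixed-point iteration):
  FIRST(F) = { ')', 'b' }

To compute FIRST(F S e), process the symbols left to right:
Symbol F is a non-terminal. Add FIRST(F) \ {ε} = { ')', 'b' }
F is not nullable (ε ∉ FIRST(F)), so stop here.
FIRST(F S e) = { ')', 'b' }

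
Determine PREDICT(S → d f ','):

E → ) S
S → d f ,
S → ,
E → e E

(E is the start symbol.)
PREDICT(S → d f ',') = (FIRST(RHS) \ {ε}) ∪ (FOLLOW(S) if ε ∈ FIRST(RHS), i.e. RHS ⇒* ε)
FIRST(d f ',') = { 'd' }
ε ∉ FIRST(d f ','), so FOLLOW(S) is not added.
PREDICT(S → d f ',') = { 'd' }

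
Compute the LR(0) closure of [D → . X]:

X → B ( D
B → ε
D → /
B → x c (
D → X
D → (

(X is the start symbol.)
To compute CLOSURE, for each item [A → α.Bβ] where B is a non-terminal, add [B → .γ] for all productions B → γ; repeat for the newly added items until nothing changes.

Start with: [D → . X]
  [D → . X] has the dot before X: add [X → . B ( D]
  [X → . B ( D] has the dot before B: add [B → .], [B → . x c (]
No further items can be added.

CLOSURE = { [B → . x c (], [B → .], [D → . X], [X → . B ( D] }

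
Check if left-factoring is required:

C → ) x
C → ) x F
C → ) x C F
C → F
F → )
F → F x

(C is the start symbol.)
Left-factoring is needed when two productions for the same non-terminal
share a common prefix on the right-hand side.

Productions for C:
  C → ) x
  C → ) x F
  C → ) x C F
  C → F
Productions for F:
  F → )
  F → F x

Found common prefix ') x' in productions for C

Answer: Yes, C has productions with common prefix ') x'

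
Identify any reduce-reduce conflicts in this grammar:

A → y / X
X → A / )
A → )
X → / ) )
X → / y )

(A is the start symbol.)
A reduce-reduce conflict occurs when an LR(0) state has two complete items [A → α .] and [B → β .] — both call for a reduction, and with no lookahead the parser cannot choose between them.

Augment with A' → A and build the canonical LR(0) collection (I0 = CLOSURE({[A' → . A]}), then GOTO on every symbol after a dot until no new states appear). It has 14 states:
  I0: { [A → . )], [A → . y / X], [A' → . A] }  — shift
  I1: { [A → ) .] }  — reduce
  I2: { [A' → A .] }  — accept
  I3: { [A → y . / X] }  — shift
  I4: { [A → . )], [A → . y / X], [A → y / . X], [X → . / ) )], [X → . / y )], [X → . A / )] }  — shift
  I5: { [X → / . ) )], [X → / . y )] }  — shift
  I6: { [X → A . / )] }  — shift
  I7: { [A → y / X .] }  — reduce
  I8: { [X → A / . )] }  — shift
  I9: { [X → A / ) .] }  — reduce
  I10: { [X → / ) . )] }  — shift
  I11: { [X → / y . )] }  — shift
  I12: { [X → / y ) .] }  — reduce
  I13: { [X → / ) ) .] }  — reduce

No state contains more than one complete item.

Answer: No reduce-reduce conflicts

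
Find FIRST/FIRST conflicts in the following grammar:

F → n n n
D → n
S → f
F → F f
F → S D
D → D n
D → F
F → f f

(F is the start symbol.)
Yes. F → n n n / F → F f on { 'n' }; F → F f / F → S D on { 'f' }; F → F f / F → f f on { 'f' }; F → S D / F → f f on { 'f' }; D → n / D → D n on { 'n' }; D → n / D → F on { 'n' }; D → D n / D → F on { 'f', 'n' }

A FIRST/FIRST conflict occurs when two productions N → α and N → β for the same non-terminal have FIRST(α) ∩ FIRST(β) ≠ ∅ (with ε ∈ FIRST of a nullable right-hand side, so two nullable alternatives also conflict).

FIRST sets of the non-terminals at (or reachable through a nullable prefix from) the front of some alternative:
  FIRST(F) = { 'f', 'n' }
  FIRST(S) = { 'f' }
  FIRST(D) = { 'f', 'n' }

Productions for F:
  F → n n n: FIRST = { 'n' }
  F → F f: FIRST = { 'f', 'n' }
  F → S D: FIRST = { 'f' }
  F → f f: FIRST = { 'f' }
Productions for D:
  D → n: FIRST = { 'n' }
  D → D n: FIRST = { 'f', 'n' }
  D → F: FIRST = { 'f', 'n' }
S has only one production, so no FIRST/FIRST conflict is possible there.

Conflict for F: F → n n n and F → F f
  Overlap: { 'n' }
Conflict for F: F → F f and F → S D
  Overlap: { 'f' }
Conflict for F: F → F f and F → f f
  Overlap: { 'f' }
Conflict for F: F → S D and F → f f
  Overlap: { 'f' }
Conflict for D: D → n and D → D n
  Overlap: { 'n' }
Conflict for D: D → n and D → F
  Overlap: { 'n' }
Conflict for D: D → D n and D → F
  Overlap: { 'f', 'n' }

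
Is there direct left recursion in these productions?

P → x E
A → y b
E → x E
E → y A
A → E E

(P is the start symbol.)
No direct left recursion

Direct left recursion occurs when N → N α for some non-terminal N (the right-hand side begins with the left-hand side itself).

P → x E: starts with x
A → y b: starts with y
E → x E: starts with x
E → y A: starts with y
A → E E: starts with E

No direct left recursion found.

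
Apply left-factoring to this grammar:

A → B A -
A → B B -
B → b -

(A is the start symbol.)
Left-factoring transforms A → αβ₁ | αβ₂ into A → αA' and A' → β₁ | β₂
(α is the longest common prefix among the alternatives). Repeat until
no nonterminal has two alternatives with a common prefix.

Round 1: A has alternatives sharing prefix 'B'. Introduce A': A → B A'
  Add: A' → A -
  Add: A' → B -

No remaining common prefixes — done.

Resulting grammar:
A → B A'
A' → A -
A' → B -
B → b -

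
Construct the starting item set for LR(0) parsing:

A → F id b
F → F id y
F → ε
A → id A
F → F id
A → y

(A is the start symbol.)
First, augment the grammar with A' → A
I₀ = CLOSURE({ [A' → . A] }):
  [A' → . A] has the dot before A: add [A → . F id b], [A → . id A], [A → . y]
  [A → . F id b] has the dot before F: add [F → . F id y], [F → .], [F → . F id]
No further items can be added.

I₀ = { [A → . F id b], [A → . id A], [A → . y], [A' → . A], [F → . F id y], [F → . F id], [F → .] }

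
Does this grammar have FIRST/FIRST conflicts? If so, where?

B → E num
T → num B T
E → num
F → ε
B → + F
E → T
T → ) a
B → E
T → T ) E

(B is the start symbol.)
Yes. B → E num / B → E on { ')', 'num' }; T → num B T / T → T ')' E on { 'num' }; T → ')' a / T → T ')' E on { ')' }; E → num / E → T on { 'num' }

A FIRST/FIRST conflict occurs when two productions N → α and N → β for the same non-terminal have FIRST(α) ∩ FIRST(β) ≠ ∅ (with ε ∈ FIRST of a nullable right-hand side, so two nullable alternatives also conflict).

FIRST sets of the non-terminals at (or reachable through a nullable prefix from) the front of some alternative:
  FIRST(E) = { ')', 'num' }
  FIRST(T) = { ')', 'num' }

Productions for B:
  B → E num: FIRST = { ')', 'num' }
  B → + F: FIRST = { '+' }
  B → E: FIRST = { ')', 'num' }
Productions for T:
  T → num B T: FIRST = { 'num' }
  T → ) a: FIRST = { ')' }
  T → T ) E: FIRST = { ')', 'num' }
Productions for E:
  E → num: FIRST = { 'num' }
  E → T: FIRST = { ')', 'num' }
F has only one production, so no FIRST/FIRST conflict is possible there.

Conflict for B: B → E num and B → E
  Overlap: { ')', 'num' }
Conflict for T: T → num B T and T → T ) E
  Overlap: { 'num' }
Conflict for T: T → ) a and T → T ) E
  Overlap: { ')' }
Conflict for E: E → num and E → T
  Overlap: { 'num' }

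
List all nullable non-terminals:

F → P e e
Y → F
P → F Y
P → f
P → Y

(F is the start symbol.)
None

A non-terminal is nullable if it can derive ε (the empty string): either it has an ε-production, or it has a production whose right-hand side consists entirely of nullable non-terminals.

There are no ε-productions, so no non-terminal can derive ε.
No non-terminals are nullable.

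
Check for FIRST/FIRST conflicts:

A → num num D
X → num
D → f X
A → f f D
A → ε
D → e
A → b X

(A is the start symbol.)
A FIRST/FIRST conflict occurs when two productions N → α and N → β for the same non-terminal have FIRST(α) ∩ FIRST(β) ≠ ∅ (with ε ∈ FIRST of a nullable right-hand side, so two nullable alternatives also conflict).

Productions for A:
  A → num num D: FIRST = { 'num' }
  A → f f D: FIRST = { 'f' }
  A → ε: FIRST = { ε }
  A → b X: FIRST = { 'b' }
Productions for D:
  D → f X: FIRST = { 'f' }
  D → e: FIRST = { 'e' }
X has only one production, so no FIRST/FIRST conflict is possible there.

All alternatives of each non-terminal have pairwise disjoint FIRST sets.

Answer: No FIRST/FIRST conflicts.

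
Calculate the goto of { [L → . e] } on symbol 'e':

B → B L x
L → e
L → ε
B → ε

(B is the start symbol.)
{ [L → e .] }

GOTO(I, 'e') = CLOSURE({ [A → αX.β] : [A → α.Xβ] ∈ I, X = 'e' })

Items with dot before 'e', with the dot advanced:
  [L → . e] → [L → e .]
Closure adds nothing (no advanced item has the dot before a non-terminal).

GOTO = { [L → e .] }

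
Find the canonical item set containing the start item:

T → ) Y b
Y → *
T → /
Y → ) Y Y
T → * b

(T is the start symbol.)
First, augment the grammar with T' → T
I₀ = CLOSURE({ [T' → . T] }):
  [T' → . T] has the dot before T: add [T → . ) Y b], [T → . /], [T → . * b]
No further items can be added.

I₀ = { [T → . ) Y b], [T → . * b], [T → . /], [T' → . T] }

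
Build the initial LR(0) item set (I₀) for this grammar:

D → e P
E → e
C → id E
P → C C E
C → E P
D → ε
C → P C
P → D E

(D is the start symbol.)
First, augment the grammar with D' → D
I₀ = CLOSURE({ [D' → . D] }):
  [D' → . D] has the dot before D: add [D → . e P], [D → .]
No further items can be added.

I₀ = { [D → . e P], [D → .], [D' → . D] }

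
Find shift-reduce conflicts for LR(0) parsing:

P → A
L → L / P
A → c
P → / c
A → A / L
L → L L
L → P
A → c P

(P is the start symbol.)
Yes — I2: [P → A .] vs [A → A . / L]; I4: [A → c .] vs [A → . c]; I7: [A → A / L .] vs [A → . c]; I10: [L → L L .] vs [A → . c]; I12: [A → c .] vs [A → . c]

A shift-reduce conflict occurs when an LR(0) state has both:
  - a complete (reduce) item [A → α .] (dot at the end), and
  - a shift item [B → β . c γ] (dot before a terminal).

Augment with P' → P and build the canonical LR(0) collection (I0 = CLOSURE({[P' → . P]}), then GOTO on every symbol after a dot until no new states appear). It has 14 states:
  I0: { [A → . A / L], [A → . c P], [A → . c], [P → . / c], [P → . A], [P' → . P] }  — shift
  I1: { [P → / . c] }  — shift
  I2: { [A → A . / L], [P → A .] }  — shift, reduce
  I3: { [P' → P .] }  — accept
  I4: { [A → . A / L], [A → . c P], [A → . c], [A → c . P], [A → c .], [P → . / c], [P → . A] }  — shift, reduce
  I5: { [A → c P .] }  — reduce
  I6: { [A → . A / L], [A → . c P], [A → . c], [A → A / . L], [L → . L / P], [L → . L L], [L → . P], [P → . / c], [P → . A] }  — shift
  I7: { [A → . A / L], [A → . c P], [A → . c], [A → A / L .], [L → . L / P], [L → . L L], [L → . P], [L → L . / P], [L → L . L], [P → . / c], [P → . A] }  — shift, reduce
  I8: { [L → P .] }  — reduce
  I9: { [A → . A / L], [A → . c P], [A → . c], [L → L / . P], [P → . / c], [P → . A], [P → / . c] }  — shift
  I10: { [A → . A / L], [A → . c P], [A → . c], [L → . L / P], [L → . L L], [L → . P], [L → L . / P], [L → L . L], [L → L L .], [P → . / c], [P → . A] }  — shift, reduce
  I11: { [L → L / P .] }  — reduce
  I12: { [A → . A / L], [A → . c P], [A → . c], [A → c . P], [A → c .], [P → . / c], [P → . A], [P → / c .] }  — shift, 2 reduces
  I13: { [P → / c .] }  — reduce

I2 contains reduce item [P → A .] and shift item [A → A . / L] — shift-reduce conflict.
I4 contains reduce item [A → c .] and shift items [A → . c], [A → . c P], [P → . / c] — shift-reduce conflict.
I7 contains reduce item [A → A / L .] and shift items [A → . c], [A → . c P], [L → L . / P], [P → . / c] — shift-reduce conflict.
I10 contains reduce item [L → L L .] and shift items [A → . c], [A → . c P], [L → L . / P], [P → . / c] — shift-reduce conflict.
I12 contains reduce items [A → c .], [P → / c .] and shift items [A → . c], [A → . c P], [P → . / c] — shift-reduce conflict.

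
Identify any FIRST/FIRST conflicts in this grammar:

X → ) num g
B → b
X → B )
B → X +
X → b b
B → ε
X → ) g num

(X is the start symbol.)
Yes. X → ')' num g / X → B ')' on { ')' }; X → ')' num g / X → ')' g num on { ')' }; X → B ')' / X → b b on { 'b' }; X → B ')' / X → ')' g num on { ')' }; B → b / B → X '+' on { 'b' }

A FIRST/FIRST conflict occurs when two productions N → α and N → β for the same non-terminal have FIRST(α) ∩ FIRST(β) ≠ ∅ (with ε ∈ FIRST of a nullable right-hand side, so two nullable alternatives also conflict).

FIRST sets of the non-terminals at (or reachable through a nullable prefix from) the front of some alternative:
  FIRST(B) = { ')', 'b', ε }
  FIRST(X) = { ')', 'b' }

Productions for X:
  X → ) num g: FIRST = { ')' }
  X → B ): FIRST = { ')', 'b' }
  X → b b: FIRST = { 'b' }
  X → ) g num: FIRST = { ')' }
Productions for B:
  B → b: FIRST = { 'b' }
  B → X +: FIRST = { ')', 'b' }
  B → ε: FIRST = { ε }

Conflict for X: X → ) num g and X → B )
  Overlap: { ')' }
Conflict for X: X → ) num g and X → ) g num
  Overlap: { ')' }
Conflict for X: X → B ) and X → b b
  Overlap: { 'b' }
Conflict for X: X → B ) and X → ) g num
  Overlap: { ')' }
Conflict for B: B → b and B → X +
  Overlap: { 'b' }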